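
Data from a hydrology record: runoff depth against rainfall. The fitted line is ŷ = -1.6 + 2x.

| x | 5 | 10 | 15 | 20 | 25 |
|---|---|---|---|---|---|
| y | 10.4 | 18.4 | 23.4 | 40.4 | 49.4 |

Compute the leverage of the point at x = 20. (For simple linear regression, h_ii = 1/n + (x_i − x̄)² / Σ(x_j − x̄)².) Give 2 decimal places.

h = 0.30

x̄ = (5 + 10 + 15 + 20 + 25)/5 = 15
Σ(x − x̄)² = 100 + 25 + 0 + 25 + 100 = 250
h = 1/5 + (5)²/250 = 0.2 + 0.1 = 0.30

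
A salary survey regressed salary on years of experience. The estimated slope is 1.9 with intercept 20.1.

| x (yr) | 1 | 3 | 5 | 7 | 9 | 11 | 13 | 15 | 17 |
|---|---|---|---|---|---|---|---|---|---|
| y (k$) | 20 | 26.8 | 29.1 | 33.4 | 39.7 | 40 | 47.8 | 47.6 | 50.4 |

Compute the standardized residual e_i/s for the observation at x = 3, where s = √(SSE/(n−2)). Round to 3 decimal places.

x=1: ŷ = 20.1 + 1.9·1 = 22; e = 20 − 22 = -2
x=3: ŷ = 20.1 + 1.9·3 = 25.8; e = 26.8 − 25.8 = 1
x=5: ŷ = 20.1 + 1.9·5 = 29.6; e = 29.1 − 29.6 = -0.5
x=7: ŷ = 20.1 + 1.9·7 = 33.4; e = 33.4 − 33.4 = 0
x=9: ŷ = 20.1 + 1.9·9 = 37.2; e = 39.7 − 37.2 = 2.5
x=11: ŷ = 20.1 + 1.9·11 = 41; e = 40 − 41 = -1
x=13: ŷ = 20.1 + 1.9·13 = 44.8; e = 47.8 − 44.8 = 3
x=15: ŷ = 20.1 + 1.9·15 = 48.6; e = 47.6 − 48.6 = -1
x=17: ŷ = 20.1 + 1.9·17 = 52.4; e = 50.4 − 52.4 = -2
SSE = 4 + 1 + 0.25 + 0 + 6.25 + 1 + 9 + 1 + 4 = 26.5
s = √(26.5/7) = 1.94569
e/s = 1 / 1.94569 = 0.514

0.514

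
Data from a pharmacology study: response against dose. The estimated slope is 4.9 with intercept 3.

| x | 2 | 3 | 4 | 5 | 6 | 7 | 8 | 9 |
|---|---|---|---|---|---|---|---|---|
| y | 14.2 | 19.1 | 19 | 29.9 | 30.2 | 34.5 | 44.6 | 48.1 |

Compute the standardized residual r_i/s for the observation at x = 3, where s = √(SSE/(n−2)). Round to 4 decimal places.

0.5286

x=2: ŷ = 3 + 4.9·2 = 12.8; r = 14.2 − 12.8 = 1.4
x=3: ŷ = 3 + 4.9·3 = 17.7; r = 19.1 − 17.7 = 1.4
x=4: ŷ = 3 + 4.9·4 = 22.6; r = 19 − 22.6 = -3.6
x=5: ŷ = 3 + 4.9·5 = 27.5; r = 29.9 − 27.5 = 2.4
x=6: ŷ = 3 + 4.9·6 = 32.4; r = 30.2 − 32.4 = -2.2
x=7: ŷ = 3 + 4.9·7 = 37.3; r = 34.5 − 37.3 = -2.8
x=8: ŷ = 3 + 4.9·8 = 42.2; r = 44.6 − 42.2 = 2.4
x=9: ŷ = 3 + 4.9·9 = 47.1; r = 48.1 − 47.1 = 1
SSE = 1.96 + 1.96 + 12.96 + 5.76 + 4.84 + 7.84 + 5.76 + 1 = 42.08
s = √(42.08/6) = 2.64827
r/s = 1.4 / 2.64827 = 0.5286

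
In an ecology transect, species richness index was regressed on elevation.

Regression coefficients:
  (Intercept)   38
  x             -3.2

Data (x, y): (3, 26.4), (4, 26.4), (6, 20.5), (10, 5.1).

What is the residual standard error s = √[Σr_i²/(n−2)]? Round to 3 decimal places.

x=3: ŷ = 38 − 3.2·3 = 28.4; r = 26.4 − 28.4 = -2
x=4: ŷ = 38 − 3.2·4 = 25.2; r = 26.4 − 25.2 = 1.2
x=6: ŷ = 38 − 3.2·6 = 18.8; r = 20.5 − 18.8 = 1.7
x=10: ŷ = 38 − 3.2·10 = 6; r = 5.1 − 6 = -0.9
SSE = 4 + 1.44 + 2.89 + 0.81 = 9.14
s = √(9.14/2) = √4.57 ≈ 2.138

s = 2.138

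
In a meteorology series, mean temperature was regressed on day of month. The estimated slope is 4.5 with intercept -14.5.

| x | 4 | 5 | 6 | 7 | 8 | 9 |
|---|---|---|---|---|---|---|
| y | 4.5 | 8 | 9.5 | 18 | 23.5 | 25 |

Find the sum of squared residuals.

x=4: ŷ = -14.5 + 4.5·4 = 3.5; r = 4.5 − 3.5 = 1
x=5: ŷ = -14.5 + 4.5·5 = 8; r = 8 − 8 = 0
x=6: ŷ = -14.5 + 4.5·6 = 12.5; r = 9.5 − 12.5 = -3
x=7: ŷ = -14.5 + 4.5·7 = 17; r = 18 − 17 = 1
x=8: ŷ = -14.5 + 4.5·8 = 21.5; r = 23.5 − 21.5 = 2
x=9: ŷ = -14.5 + 4.5·9 = 26; r = 25 − 26 = -1
SSE = 1 + 0 + 9 + 1 + 4 + 1 = 16

SSE = 16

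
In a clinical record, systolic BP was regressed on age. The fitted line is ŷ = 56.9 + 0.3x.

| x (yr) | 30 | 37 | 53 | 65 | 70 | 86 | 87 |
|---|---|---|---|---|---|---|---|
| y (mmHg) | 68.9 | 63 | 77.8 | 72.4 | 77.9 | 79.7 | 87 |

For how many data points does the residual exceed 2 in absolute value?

x=30: ŷ = 56.9 + 0.3·30 = 65.9; r = 68.9 − 65.9 = 3
x=37: ŷ = 56.9 + 0.3·37 = 68; r = 63 − 68 = -5
x=53: ŷ = 56.9 + 0.3·53 = 72.8; r = 77.8 − 72.8 = 5
x=65: ŷ = 56.9 + 0.3·65 = 76.4; r = 72.4 − 76.4 = -4
x=70: ŷ = 56.9 + 0.3·70 = 77.9; r = 77.9 − 77.9 = 0
x=86: ŷ = 56.9 + 0.3·86 = 82.7; r = 79.7 − 82.7 = -3
x=87: ŷ = 56.9 + 0.3·87 = 83; r = 87 − 83 = 4
|r| > 2: x=30 (|r|=3), x=37 (|r|=5), x=53 (|r|=5), x=65 (|r|=4), x=86 (|r|=3), x=87 (|r|=4) → 6

6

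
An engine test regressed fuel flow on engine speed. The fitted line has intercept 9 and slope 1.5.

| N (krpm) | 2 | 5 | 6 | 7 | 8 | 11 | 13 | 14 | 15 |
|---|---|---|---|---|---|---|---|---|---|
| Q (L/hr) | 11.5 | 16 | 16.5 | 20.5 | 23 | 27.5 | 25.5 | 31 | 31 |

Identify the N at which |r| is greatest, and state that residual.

N=2: Q̂ = 9 + 1.5·2 = 12; r = 11.5 − 12 = -0.5
N=5: Q̂ = 9 + 1.5·5 = 16.5; r = 16 − 16.5 = -0.5
N=6: Q̂ = 9 + 1.5·6 = 18; r = 16.5 − 18 = -1.5
N=7: Q̂ = 9 + 1.5·7 = 19.5; r = 20.5 − 19.5 = 1
N=8: Q̂ = 9 + 1.5·8 = 21; r = 23 − 21 = 2
N=11: Q̂ = 9 + 1.5·11 = 25.5; r = 27.5 − 25.5 = 2
N=13: Q̂ = 9 + 1.5·13 = 28.5; r = 25.5 − 28.5 = -3
N=14: Q̂ = 9 + 1.5·14 = 30; r = 31 − 30 = 1
N=15: Q̂ = 9 + 1.5·15 = 31.5; r = 31 − 31.5 = -0.5
Largest |r| is 3 at N = 13, residual -3.

N = 13, r = -3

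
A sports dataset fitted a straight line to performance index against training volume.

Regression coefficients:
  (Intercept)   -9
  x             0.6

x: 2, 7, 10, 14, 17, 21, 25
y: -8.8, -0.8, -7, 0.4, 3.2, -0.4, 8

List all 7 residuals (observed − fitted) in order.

-1, 4, -4, 1, 2, -4, 2

x=2: ŷ = -9 + 0.6·2 = -7.8; e = -8.8 − (-7.8) = -1
x=7: ŷ = -9 + 0.6·7 = -4.8; e = -0.8 − (-4.8) = 4
x=10: ŷ = -9 + 0.6·10 = -3; e = -7 − (-3) = -4
x=14: ŷ = -9 + 0.6·14 = -0.6; e = 0.4 − (-0.6) = 1
x=17: ŷ = -9 + 0.6·17 = 1.2; e = 3.2 − 1.2 = 2
x=21: ŷ = -9 + 0.6·21 = 3.6; e = -0.4 − 3.6 = -4
x=25: ŷ = -9 + 0.6·25 = 6; e = 8 − 6 = 2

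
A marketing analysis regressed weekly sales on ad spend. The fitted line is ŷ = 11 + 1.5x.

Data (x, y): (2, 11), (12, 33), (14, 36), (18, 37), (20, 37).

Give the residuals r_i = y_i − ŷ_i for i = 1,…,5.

x=2: ŷ = 11 + 1.5·2 = 14; r = 11 − 14 = -3
x=12: ŷ = 11 + 1.5·12 = 29; r = 33 − 29 = 4
x=14: ŷ = 11 + 1.5·14 = 32; r = 36 − 32 = 4
x=18: ŷ = 11 + 1.5·18 = 38; r = 37 − 38 = -1
x=20: ŷ = 11 + 1.5·20 = 41; r = 37 − 41 = -4

-3, 4, 4, -1, -4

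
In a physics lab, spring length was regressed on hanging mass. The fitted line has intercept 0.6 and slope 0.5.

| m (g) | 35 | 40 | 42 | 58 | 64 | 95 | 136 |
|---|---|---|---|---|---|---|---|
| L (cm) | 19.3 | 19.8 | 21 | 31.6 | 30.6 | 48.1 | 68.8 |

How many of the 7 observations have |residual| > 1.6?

m=35: ŷ = 0.6 + 0.5·35 = 18.1; e = 19.3 − 18.1 = 1.2
m=40: ŷ = 0.6 + 0.5·40 = 20.6; e = 19.8 − 20.6 = -0.8
m=42: ŷ = 0.6 + 0.5·42 = 21.6; e = 21 − 21.6 = -0.6
m=58: ŷ = 0.6 + 0.5·58 = 29.6; e = 31.6 − 29.6 = 2
m=64: ŷ = 0.6 + 0.5·64 = 32.6; e = 30.6 − 32.6 = -2
m=95: ŷ = 0.6 + 0.5·95 = 48.1; e = 48.1 − 48.1 = 0
m=136: ŷ = 0.6 + 0.5·136 = 68.6; e = 68.8 − 68.6 = 0.2
|e| > 1.6: m=58 (|e|=2), m=64 (|e|=2) → 2

2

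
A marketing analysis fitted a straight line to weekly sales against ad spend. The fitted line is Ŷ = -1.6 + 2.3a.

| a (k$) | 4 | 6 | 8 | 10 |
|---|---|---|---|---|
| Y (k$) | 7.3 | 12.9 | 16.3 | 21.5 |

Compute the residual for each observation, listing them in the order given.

-0.3, 0.7, -0.5, 0.1

a=4: Ŷ = -1.6 + 2.3·4 = 7.6; r = 7.3 − 7.6 = -0.3
a=6: Ŷ = -1.6 + 2.3·6 = 12.2; r = 12.9 − 12.2 = 0.7
a=8: Ŷ = -1.6 + 2.3·8 = 16.8; r = 16.3 − 16.8 = -0.5
a=10: Ŷ = -1.6 + 2.3·10 = 21.4; r = 21.5 − 21.4 = 0.1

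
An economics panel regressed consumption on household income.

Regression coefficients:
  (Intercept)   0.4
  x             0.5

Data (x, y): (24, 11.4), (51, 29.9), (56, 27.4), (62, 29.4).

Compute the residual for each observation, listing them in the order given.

-1, 4, -1, -2

x=24: ŷ = 0.4 + 0.5·24 = 12.4; e = 11.4 − 12.4 = -1
x=51: ŷ = 0.4 + 0.5·51 = 25.9; e = 29.9 − 25.9 = 4
x=56: ŷ = 0.4 + 0.5·56 = 28.4; e = 27.4 − 28.4 = -1
x=62: ŷ = 0.4 + 0.5·62 = 31.4; e = 29.4 − 31.4 = -2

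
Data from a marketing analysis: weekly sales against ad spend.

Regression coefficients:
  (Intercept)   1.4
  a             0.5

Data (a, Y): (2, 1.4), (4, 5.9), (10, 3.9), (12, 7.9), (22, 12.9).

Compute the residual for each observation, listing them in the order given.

a=2: Ŷ = 1.4 + 0.5·2 = 2.4; r = 1.4 − 2.4 = -1
a=4: Ŷ = 1.4 + 0.5·4 = 3.4; r = 5.9 − 3.4 = 2.5
a=10: Ŷ = 1.4 + 0.5·10 = 6.4; r = 3.9 − 6.4 = -2.5
a=12: Ŷ = 1.4 + 0.5·12 = 7.4; r = 7.9 − 7.4 = 0.5
a=22: Ŷ = 1.4 + 0.5·22 = 12.4; r = 12.9 − 12.4 = 0.5

-1, 2.5, -2.5, 0.5, 0.5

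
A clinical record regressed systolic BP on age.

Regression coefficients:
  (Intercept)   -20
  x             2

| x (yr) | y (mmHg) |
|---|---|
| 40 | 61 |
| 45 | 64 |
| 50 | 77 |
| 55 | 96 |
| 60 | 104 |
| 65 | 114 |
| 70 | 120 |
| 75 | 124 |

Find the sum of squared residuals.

SSE = 150

x=40: ŷ = -20 + 2·40 = 60; r = 61 − 60 = 1
x=45: ŷ = -20 + 2·45 = 70; r = 64 − 70 = -6
x=50: ŷ = -20 + 2·50 = 80; r = 77 − 80 = -3
x=55: ŷ = -20 + 2·55 = 90; r = 96 − 90 = 6
x=60: ŷ = -20 + 2·60 = 100; r = 104 − 100 = 4
x=65: ŷ = -20 + 2·65 = 110; r = 114 − 110 = 4
x=70: ŷ = -20 + 2·70 = 120; r = 120 − 120 = 0
x=75: ŷ = -20 + 2·75 = 130; r = 124 − 130 = -6
SSE = 1 + 36 + 9 + 36 + 16 + 16 + 0 + 36 = 150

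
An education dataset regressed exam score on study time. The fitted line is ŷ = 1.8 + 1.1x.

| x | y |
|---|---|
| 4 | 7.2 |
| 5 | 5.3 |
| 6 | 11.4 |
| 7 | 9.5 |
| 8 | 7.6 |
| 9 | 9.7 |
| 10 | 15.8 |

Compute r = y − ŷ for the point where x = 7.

r = 0

ŷ = 1.8 + 1.1·7 = 9.5
r = 9.5 − 9.5 = 0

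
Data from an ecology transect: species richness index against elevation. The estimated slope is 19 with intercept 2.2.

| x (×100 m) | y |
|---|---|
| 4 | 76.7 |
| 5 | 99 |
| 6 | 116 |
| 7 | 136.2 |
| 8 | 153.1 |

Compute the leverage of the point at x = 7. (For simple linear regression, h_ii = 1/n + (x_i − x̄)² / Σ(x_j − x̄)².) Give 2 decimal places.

x̄ = (4 + 5 + 6 + 7 + 8)/5 = 6
Σ(x − x̄)² = 4 + 1 + 0 + 1 + 4 = 10
h = 1/5 + (1)²/10 = 0.2 + 0.1 = 0.30

h = 0.30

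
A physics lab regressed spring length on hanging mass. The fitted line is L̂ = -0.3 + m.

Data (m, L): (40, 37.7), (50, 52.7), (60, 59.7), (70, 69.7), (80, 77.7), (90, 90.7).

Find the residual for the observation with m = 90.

L̂ = -0.3 + 90 = 89.7
e = 90.7 − 89.7 = 1

e = 1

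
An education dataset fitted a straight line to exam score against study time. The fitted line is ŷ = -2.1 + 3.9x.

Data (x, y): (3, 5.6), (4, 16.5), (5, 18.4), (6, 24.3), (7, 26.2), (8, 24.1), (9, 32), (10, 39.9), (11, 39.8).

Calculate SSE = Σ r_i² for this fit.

x=3: ŷ = -2.1 + 3.9·3 = 9.6; r = 5.6 − 9.6 = -4
x=4: ŷ = -2.1 + 3.9·4 = 13.5; r = 16.5 − 13.5 = 3
x=5: ŷ = -2.1 + 3.9·5 = 17.4; r = 18.4 − 17.4 = 1
x=6: ŷ = -2.1 + 3.9·6 = 21.3; r = 24.3 − 21.3 = 3
x=7: ŷ = -2.1 + 3.9·7 = 25.2; r = 26.2 − 25.2 = 1
x=8: ŷ = -2.1 + 3.9·8 = 29.1; r = 24.1 − 29.1 = -5
x=9: ŷ = -2.1 + 3.9·9 = 33; r = 32 − 33 = -1
x=10: ŷ = -2.1 + 3.9·10 = 36.9; r = 39.9 − 36.9 = 3
x=11: ŷ = -2.1 + 3.9·11 = 40.8; r = 39.8 − 40.8 = -1
SSE = 16 + 9 + 1 + 9 + 1 + 25 + 1 + 9 + 1 = 72

SSE = 72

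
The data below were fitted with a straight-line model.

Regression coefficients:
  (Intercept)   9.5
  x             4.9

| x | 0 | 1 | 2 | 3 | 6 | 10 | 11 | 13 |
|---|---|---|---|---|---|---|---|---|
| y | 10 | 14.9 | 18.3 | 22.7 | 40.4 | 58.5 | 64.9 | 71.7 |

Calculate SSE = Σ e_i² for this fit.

x=0: ŷ = 9.5 + 4.9·0 = 9.5; e = 10 − 9.5 = 0.5
x=1: ŷ = 9.5 + 4.9·1 = 14.4; e = 14.9 − 14.4 = 0.5
x=2: ŷ = 9.5 + 4.9·2 = 19.3; e = 18.3 − 19.3 = -1
x=3: ŷ = 9.5 + 4.9·3 = 24.2; e = 22.7 − 24.2 = -1.5
x=6: ŷ = 9.5 + 4.9·6 = 38.9; e = 40.4 − 38.9 = 1.5
x=10: ŷ = 9.5 + 4.9·10 = 58.5; e = 58.5 − 58.5 = 0
x=11: ŷ = 9.5 + 4.9·11 = 63.4; e = 64.9 − 63.4 = 1.5
x=13: ŷ = 9.5 + 4.9·13 = 73.2; e = 71.7 − 73.2 = -1.5
SSE = 0.25 + 0.25 + 1 + 2.25 + 2.25 + 0 + 2.25 + 2.25 = 10.5

SSE = 10.5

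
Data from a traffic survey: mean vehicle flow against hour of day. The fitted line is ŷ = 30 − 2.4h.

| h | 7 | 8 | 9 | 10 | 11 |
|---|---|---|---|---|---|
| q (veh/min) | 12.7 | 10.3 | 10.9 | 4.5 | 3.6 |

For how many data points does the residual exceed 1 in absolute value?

2

h=7: ŷ = 30 − 2.4·7 = 13.2; r = 12.7 − 13.2 = -0.5
h=8: ŷ = 30 − 2.4·8 = 10.8; r = 10.3 − 10.8 = -0.5
h=9: ŷ = 30 − 2.4·9 = 8.4; r = 10.9 − 8.4 = 2.5
h=10: ŷ = 30 − 2.4·10 = 6; r = 4.5 − 6 = -1.5
h=11: ŷ = 30 − 2.4·11 = 3.6; r = 3.6 − 3.6 = 0
|r| > 1: h=9 (|r|=2.5), h=10 (|r|=1.5) → 2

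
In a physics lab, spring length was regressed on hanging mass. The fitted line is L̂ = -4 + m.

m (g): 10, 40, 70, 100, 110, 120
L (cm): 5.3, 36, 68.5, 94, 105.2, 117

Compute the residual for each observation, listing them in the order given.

-0.7, 0, 2.5, -2, -0.8, 1

m=10: L̂ = -4 + 10 = 6; r = 5.3 − 6 = -0.7
m=40: L̂ = -4 + 40 = 36; r = 36 − 36 = 0
m=70: L̂ = -4 + 70 = 66; r = 68.5 − 66 = 2.5
m=100: L̂ = -4 + 100 = 96; r = 94 − 96 = -2
m=110: L̂ = -4 + 110 = 106; r = 105.2 − 106 = -0.8
m=120: L̂ = -4 + 120 = 116; r = 117 − 116 = 1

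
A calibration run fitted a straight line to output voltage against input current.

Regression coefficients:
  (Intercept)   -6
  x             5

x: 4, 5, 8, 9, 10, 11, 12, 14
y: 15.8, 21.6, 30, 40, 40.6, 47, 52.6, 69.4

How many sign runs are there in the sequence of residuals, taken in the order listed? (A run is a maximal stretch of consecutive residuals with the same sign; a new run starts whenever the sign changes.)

x=4: ŷ = -6 + 5·4 = 14; r = 15.8 − 14 = 1.8
x=5: ŷ = -6 + 5·5 = 19; r = 21.6 − 19 = 2.6
x=8: ŷ = -6 + 5·8 = 34; r = 30 − 34 = -4
x=9: ŷ = -6 + 5·9 = 39; r = 40 − 39 = 1
x=10: ŷ = -6 + 5·10 = 44; r = 40.6 − 44 = -3.4
x=11: ŷ = -6 + 5·11 = 49; r = 47 − 49 = -2
x=12: ŷ = -6 + 5·12 = 54; r = 52.6 − 54 = -1.4
x=14: ŷ = -6 + 5·14 = 64; r = 69.4 − 64 = 5.4
Signs: + + − + − − − +
Runs: +×2, −×1, +×1, −×3, +×1 → 5

5 runs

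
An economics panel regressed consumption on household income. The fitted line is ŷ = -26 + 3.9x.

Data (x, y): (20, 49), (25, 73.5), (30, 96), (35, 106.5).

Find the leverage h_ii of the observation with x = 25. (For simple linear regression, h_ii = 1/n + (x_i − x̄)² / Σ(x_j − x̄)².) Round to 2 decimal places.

h = 0.30

x̄ = (20 + 25 + 30 + 35)/4 = 27.5
Σ(x − x̄)² = 56.25 + 6.25 + 6.25 + 56.25 = 125
h = 1/4 + (-2.5)²/125 = 0.25 + 0.05 = 0.30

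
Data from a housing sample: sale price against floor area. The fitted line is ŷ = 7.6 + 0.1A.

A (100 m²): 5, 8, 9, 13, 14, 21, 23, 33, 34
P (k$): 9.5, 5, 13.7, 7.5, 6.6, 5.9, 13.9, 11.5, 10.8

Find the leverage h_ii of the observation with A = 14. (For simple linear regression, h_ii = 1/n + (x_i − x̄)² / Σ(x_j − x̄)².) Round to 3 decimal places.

Ā = (5 + 8 + 9 + 13 + 14 + 21 + 23 + 33 + 34)/9 = 17.7778
Σ(A − Ā)² = 163.272 + 95.6049 + 77.0494 + 22.8272 + 14.2716 + 10.3827 + 27.2716 + 231.716 + 263.16 = 905.556
h = 1/9 + (-3.77778)²/905.556 = 0.111111 + 0.0157601 = 0.127

h = 0.127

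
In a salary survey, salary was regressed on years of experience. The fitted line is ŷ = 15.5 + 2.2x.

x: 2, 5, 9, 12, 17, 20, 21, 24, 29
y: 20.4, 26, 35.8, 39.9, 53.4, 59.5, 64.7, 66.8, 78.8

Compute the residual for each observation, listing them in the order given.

0.5, -0.5, 0.5, -2, 0.5, 0, 3, -1.5, -0.5

x=2: ŷ = 15.5 + 2.2·2 = 19.9; e = 20.4 − 19.9 = 0.5
x=5: ŷ = 15.5 + 2.2·5 = 26.5; e = 26 − 26.5 = -0.5
x=9: ŷ = 15.5 + 2.2·9 = 35.3; e = 35.8 − 35.3 = 0.5
x=12: ŷ = 15.5 + 2.2·12 = 41.9; e = 39.9 − 41.9 = -2
x=17: ŷ = 15.5 + 2.2·17 = 52.9; e = 53.4 − 52.9 = 0.5
x=20: ŷ = 15.5 + 2.2·20 = 59.5; e = 59.5 − 59.5 = 0
x=21: ŷ = 15.5 + 2.2·21 = 61.7; e = 64.7 − 61.7 = 3
x=24: ŷ = 15.5 + 2.2·24 = 68.3; e = 66.8 − 68.3 = -1.5
x=29: ŷ = 15.5 + 2.2·29 = 79.3; e = 78.8 − 79.3 = -0.5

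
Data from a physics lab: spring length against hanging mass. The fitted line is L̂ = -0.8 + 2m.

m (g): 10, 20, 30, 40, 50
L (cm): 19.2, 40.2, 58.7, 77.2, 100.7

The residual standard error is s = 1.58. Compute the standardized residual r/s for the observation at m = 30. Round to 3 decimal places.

-0.316

L̂ = -0.8 + 2·30 = 59.2
r = 58.7 − 59.2 = -0.5
r/s = -0.5 / 1.58 = -0.316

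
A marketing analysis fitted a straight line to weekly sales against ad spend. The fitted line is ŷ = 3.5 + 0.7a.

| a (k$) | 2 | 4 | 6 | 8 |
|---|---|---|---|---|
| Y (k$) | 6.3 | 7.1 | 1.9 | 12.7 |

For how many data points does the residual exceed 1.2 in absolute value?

3

a=2: ŷ = 3.5 + 0.7·2 = 4.9; r = 6.3 − 4.9 = 1.4
a=4: ŷ = 3.5 + 0.7·4 = 6.3; r = 7.1 − 6.3 = 0.8
a=6: ŷ = 3.5 + 0.7·6 = 7.7; r = 1.9 − 7.7 = -5.8
a=8: ŷ = 3.5 + 0.7·8 = 9.1; r = 12.7 − 9.1 = 3.6
|r| > 1.2: a=2 (|r|=1.4), a=6 (|r|=5.8), a=8 (|r|=3.6) → 3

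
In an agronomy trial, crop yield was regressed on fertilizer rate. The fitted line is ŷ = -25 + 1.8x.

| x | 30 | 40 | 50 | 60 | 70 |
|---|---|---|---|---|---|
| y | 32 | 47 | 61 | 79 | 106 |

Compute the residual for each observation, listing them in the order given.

x=30: ŷ = -25 + 1.8·30 = 29; e = 32 − 29 = 3
x=40: ŷ = -25 + 1.8·40 = 47; e = 47 − 47 = 0
x=50: ŷ = -25 + 1.8·50 = 65; e = 61 − 65 = -4
x=60: ŷ = -25 + 1.8·60 = 83; e = 79 − 83 = -4
x=70: ŷ = -25 + 1.8·70 = 101; e = 106 − 101 = 5

3, 0, -4, -4, 5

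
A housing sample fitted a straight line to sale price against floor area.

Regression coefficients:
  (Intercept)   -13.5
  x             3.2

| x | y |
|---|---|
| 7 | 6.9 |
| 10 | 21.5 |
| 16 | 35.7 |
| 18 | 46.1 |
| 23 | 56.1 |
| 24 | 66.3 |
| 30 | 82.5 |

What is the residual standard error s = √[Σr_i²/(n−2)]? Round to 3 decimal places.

x=7: ŷ = -13.5 + 3.2·7 = 8.9; r = 6.9 − 8.9 = -2
x=10: ŷ = -13.5 + 3.2·10 = 18.5; r = 21.5 − 18.5 = 3
x=16: ŷ = -13.5 + 3.2·16 = 37.7; r = 35.7 − 37.7 = -2
x=18: ŷ = -13.5 + 3.2·18 = 44.1; r = 46.1 − 44.1 = 2
x=23: ŷ = -13.5 + 3.2·23 = 60.1; r = 56.1 − 60.1 = -4
x=24: ŷ = -13.5 + 3.2·24 = 63.3; r = 66.3 − 63.3 = 3
x=30: ŷ = -13.5 + 3.2·30 = 82.5; r = 82.5 − 82.5 = 0
SSE = 4 + 9 + 4 + 4 + 16 + 9 + 0 = 46
s = √(46/5) = √9.2 ≈ 3.033

s = 3.033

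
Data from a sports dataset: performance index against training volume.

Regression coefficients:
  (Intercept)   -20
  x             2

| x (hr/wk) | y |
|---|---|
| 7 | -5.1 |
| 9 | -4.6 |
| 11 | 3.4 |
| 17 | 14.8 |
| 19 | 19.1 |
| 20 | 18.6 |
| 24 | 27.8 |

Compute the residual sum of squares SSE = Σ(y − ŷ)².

SSE = 13.38

x=7: ŷ = -20 + 2·7 = -6; e = -5.1 − (-6) = 0.9
x=9: ŷ = -20 + 2·9 = -2; e = -4.6 − (-2) = -2.6
x=11: ŷ = -20 + 2·11 = 2; e = 3.4 − 2 = 1.4
x=17: ŷ = -20 + 2·17 = 14; e = 14.8 − 14 = 0.8
x=19: ŷ = -20 + 2·19 = 18; e = 19.1 − 18 = 1.1
x=20: ŷ = -20 + 2·20 = 20; e = 18.6 − 20 = -1.4
x=24: ŷ = -20 + 2·24 = 28; e = 27.8 − 28 = -0.2
SSE = 0.81 + 6.76 + 1.96 + 0.64 + 1.21 + 1.96 + 0.04 = 13.38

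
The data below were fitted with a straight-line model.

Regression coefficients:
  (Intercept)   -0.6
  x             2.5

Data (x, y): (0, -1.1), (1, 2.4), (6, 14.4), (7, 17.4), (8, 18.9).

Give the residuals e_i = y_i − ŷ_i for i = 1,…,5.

x=0: ŷ = -0.6 + 2.5·0 = -0.6; e = -1.1 − (-0.6) = -0.5
x=1: ŷ = -0.6 + 2.5·1 = 1.9; e = 2.4 − 1.9 = 0.5
x=6: ŷ = -0.6 + 2.5·6 = 14.4; e = 14.4 − 14.4 = 0
x=7: ŷ = -0.6 + 2.5·7 = 16.9; e = 17.4 − 16.9 = 0.5
x=8: ŷ = -0.6 + 2.5·8 = 19.4; e = 18.9 − 19.4 = -0.5

-0.5, 0.5, 0, 0.5, -0.5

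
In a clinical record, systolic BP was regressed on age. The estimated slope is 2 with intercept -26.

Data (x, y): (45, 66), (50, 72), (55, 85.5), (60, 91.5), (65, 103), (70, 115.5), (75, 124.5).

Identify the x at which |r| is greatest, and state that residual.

x = 60, r = -2.5

x=45: ŷ = -26 + 2·45 = 64; r = 66 − 64 = 2
x=50: ŷ = -26 + 2·50 = 74; r = 72 − 74 = -2
x=55: ŷ = -26 + 2·55 = 84; r = 85.5 − 84 = 1.5
x=60: ŷ = -26 + 2·60 = 94; r = 91.5 − 94 = -2.5
x=65: ŷ = -26 + 2·65 = 104; r = 103 − 104 = -1
x=70: ŷ = -26 + 2·70 = 114; r = 115.5 − 114 = 1.5
x=75: ŷ = -26 + 2·75 = 124; r = 124.5 − 124 = 0.5
Largest |r| is 2.5 at x = 60, residual -2.5.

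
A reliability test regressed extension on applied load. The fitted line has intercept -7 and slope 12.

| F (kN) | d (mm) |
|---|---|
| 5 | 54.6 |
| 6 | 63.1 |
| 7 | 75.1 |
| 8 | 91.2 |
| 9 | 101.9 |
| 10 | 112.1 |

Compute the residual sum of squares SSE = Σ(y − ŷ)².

F=5: ŷ = -7 + 12·5 = 53; r = 54.6 − 53 = 1.6
F=6: ŷ = -7 + 12·6 = 65; r = 63.1 − 65 = -1.9
F=7: ŷ = -7 + 12·7 = 77; r = 75.1 − 77 = -1.9
F=8: ŷ = -7 + 12·8 = 89; r = 91.2 − 89 = 2.2
F=9: ŷ = -7 + 12·9 = 101; r = 101.9 − 101 = 0.9
F=10: ŷ = -7 + 12·10 = 113; r = 112.1 − 113 = -0.9
SSE = 2.56 + 3.61 + 3.61 + 4.84 + 0.81 + 0.81 = 16.24

SSE = 16.24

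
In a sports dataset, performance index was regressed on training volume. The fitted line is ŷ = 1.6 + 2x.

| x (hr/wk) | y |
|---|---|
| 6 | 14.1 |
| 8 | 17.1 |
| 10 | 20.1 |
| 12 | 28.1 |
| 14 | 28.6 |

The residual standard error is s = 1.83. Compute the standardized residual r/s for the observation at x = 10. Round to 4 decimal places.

-0.8197

ŷ = 1.6 + 2·10 = 21.6
r = 20.1 − 21.6 = -1.5
r/s = -1.5 / 1.83 = -0.8197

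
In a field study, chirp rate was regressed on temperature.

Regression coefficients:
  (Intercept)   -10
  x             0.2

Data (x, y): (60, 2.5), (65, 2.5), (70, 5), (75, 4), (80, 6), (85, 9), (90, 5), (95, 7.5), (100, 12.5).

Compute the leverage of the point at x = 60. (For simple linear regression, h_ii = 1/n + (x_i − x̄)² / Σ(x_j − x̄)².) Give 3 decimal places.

h = 0.378

x̄ = (60 + 65 + 70 + 75 + 80 + 85 + 90 + 95 + 100)/9 = 80
Σ(x − x̄)² = 400 + 225 + 100 + 25 + 0 + 25 + 100 + 225 + 400 = 1500
h = 1/9 + (-20)²/1500 = 0.111111 + 0.266667 = 0.378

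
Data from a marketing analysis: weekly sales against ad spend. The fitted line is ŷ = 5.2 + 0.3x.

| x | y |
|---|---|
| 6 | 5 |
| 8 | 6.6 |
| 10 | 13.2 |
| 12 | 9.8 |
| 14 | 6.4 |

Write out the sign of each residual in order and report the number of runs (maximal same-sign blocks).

3 runs

x=6: ŷ = 5.2 + 0.3·6 = 7; e = 5 − 7 = -2
x=8: ŷ = 5.2 + 0.3·8 = 7.6; e = 6.6 − 7.6 = -1
x=10: ŷ = 5.2 + 0.3·10 = 8.2; e = 13.2 − 8.2 = 5
x=12: ŷ = 5.2 + 0.3·12 = 8.8; e = 9.8 − 8.8 = 1
x=14: ŷ = 5.2 + 0.3·14 = 9.4; e = 6.4 − 9.4 = -3
Signs: − − + + −
Runs: −×2, +×2, −×1 → 3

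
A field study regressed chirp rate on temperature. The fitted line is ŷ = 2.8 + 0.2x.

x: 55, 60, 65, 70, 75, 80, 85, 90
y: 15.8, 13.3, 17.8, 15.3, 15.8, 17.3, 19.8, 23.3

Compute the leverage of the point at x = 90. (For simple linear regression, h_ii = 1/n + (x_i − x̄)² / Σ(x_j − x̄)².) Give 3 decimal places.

x̄ = (55 + 60 + 65 + 70 + 75 + 80 + 85 + 90)/8 = 72.5
Σ(x − x̄)² = 306.25 + 156.25 + 56.25 + 6.25 + 6.25 + 56.25 + 156.25 + 306.25 = 1050
h = 1/8 + (17.5)²/1050 = 0.125 + 0.291667 = 0.417

h = 0.417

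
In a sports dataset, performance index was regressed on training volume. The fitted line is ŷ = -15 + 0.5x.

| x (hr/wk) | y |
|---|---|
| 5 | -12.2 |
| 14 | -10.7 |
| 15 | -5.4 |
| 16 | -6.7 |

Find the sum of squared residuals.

SSE = 11.88

x=5: ŷ = -15 + 0.5·5 = -12.5; r = -12.2 − (-12.5) = 0.3
x=14: ŷ = -15 + 0.5·14 = -8; r = -10.7 − (-8) = -2.7
x=15: ŷ = -15 + 0.5·15 = -7.5; r = -5.4 − (-7.5) = 2.1
x=16: ŷ = -15 + 0.5·16 = -7; r = -6.7 − (-7) = 0.3
SSE = 0.09 + 7.29 + 4.41 + 0.09 = 11.88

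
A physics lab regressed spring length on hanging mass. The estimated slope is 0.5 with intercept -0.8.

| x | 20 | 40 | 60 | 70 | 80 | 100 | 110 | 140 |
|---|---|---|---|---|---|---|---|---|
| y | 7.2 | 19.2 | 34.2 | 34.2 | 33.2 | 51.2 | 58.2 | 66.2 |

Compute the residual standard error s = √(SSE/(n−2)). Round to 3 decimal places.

s = 3.958

x=20: ŷ = -0.8 + 0.5·20 = 9.2; e = 7.2 − 9.2 = -2
x=40: ŷ = -0.8 + 0.5·40 = 19.2; e = 19.2 − 19.2 = 0
x=60: ŷ = -0.8 + 0.5·60 = 29.2; e = 34.2 − 29.2 = 5
x=70: ŷ = -0.8 + 0.5·70 = 34.2; e = 34.2 − 34.2 = 0
x=80: ŷ = -0.8 + 0.5·80 = 39.2; e = 33.2 − 39.2 = -6
x=100: ŷ = -0.8 + 0.5·100 = 49.2; e = 51.2 − 49.2 = 2
x=110: ŷ = -0.8 + 0.5·110 = 54.2; e = 58.2 − 54.2 = 4
x=140: ŷ = -0.8 + 0.5·140 = 69.2; e = 66.2 − 69.2 = -3
SSE = 4 + 0 + 25 + 0 + 36 + 4 + 16 + 9 = 94
s = √(94/6) = √15.6667 ≈ 3.958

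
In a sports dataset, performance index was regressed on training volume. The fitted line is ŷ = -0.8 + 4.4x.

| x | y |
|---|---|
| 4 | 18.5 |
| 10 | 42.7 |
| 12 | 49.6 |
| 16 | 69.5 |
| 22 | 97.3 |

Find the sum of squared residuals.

SSE = 10.6

x=4: ŷ = -0.8 + 4.4·4 = 16.8; r = 18.5 − 16.8 = 1.7
x=10: ŷ = -0.8 + 4.4·10 = 43.2; r = 42.7 − 43.2 = -0.5
x=12: ŷ = -0.8 + 4.4·12 = 52; r = 49.6 − 52 = -2.4
x=16: ŷ = -0.8 + 4.4·16 = 69.6; r = 69.5 − 69.6 = -0.1
x=22: ŷ = -0.8 + 4.4·22 = 96; r = 97.3 − 96 = 1.3
SSE = 2.89 + 0.25 + 5.76 + 0.01 + 1.69 = 10.6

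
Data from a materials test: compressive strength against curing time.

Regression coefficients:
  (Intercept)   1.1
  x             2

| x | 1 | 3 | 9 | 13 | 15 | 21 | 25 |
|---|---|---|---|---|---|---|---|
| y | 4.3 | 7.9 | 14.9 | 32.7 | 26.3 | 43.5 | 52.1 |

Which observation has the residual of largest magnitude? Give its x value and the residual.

x=1: ŷ = 1.1 + 2·1 = 3.1; r = 4.3 − 3.1 = 1.2
x=3: ŷ = 1.1 + 2·3 = 7.1; r = 7.9 − 7.1 = 0.8
x=9: ŷ = 1.1 + 2·9 = 19.1; r = 14.9 − 19.1 = -4.2
x=13: ŷ = 1.1 + 2·13 = 27.1; r = 32.7 − 27.1 = 5.6
x=15: ŷ = 1.1 + 2·15 = 31.1; r = 26.3 − 31.1 = -4.8
x=21: ŷ = 1.1 + 2·21 = 43.1; r = 43.5 − 43.1 = 0.4
x=25: ŷ = 1.1 + 2·25 = 51.1; r = 52.1 − 51.1 = 1
Largest |r| is 5.6 at x = 13, residual 5.6.

x = 13, r = 5.6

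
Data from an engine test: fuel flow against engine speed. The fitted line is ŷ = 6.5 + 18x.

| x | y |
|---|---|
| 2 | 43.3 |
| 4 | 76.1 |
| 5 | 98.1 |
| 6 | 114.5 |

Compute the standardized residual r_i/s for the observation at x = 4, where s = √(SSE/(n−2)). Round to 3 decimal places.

-1.134

x=2: ŷ = 6.5 + 18·2 = 42.5; r = 43.3 − 42.5 = 0.8
x=4: ŷ = 6.5 + 18·4 = 78.5; r = 76.1 − 78.5 = -2.4
x=5: ŷ = 6.5 + 18·5 = 96.5; r = 98.1 − 96.5 = 1.6
x=6: ŷ = 6.5 + 18·6 = 114.5; r = 114.5 − 114.5 = 0
SSE = 0.64 + 5.76 + 2.56 + 0 = 8.96
s = √(8.96/2) = 2.1166
r/s = -2.4 / 2.1166 = -1.134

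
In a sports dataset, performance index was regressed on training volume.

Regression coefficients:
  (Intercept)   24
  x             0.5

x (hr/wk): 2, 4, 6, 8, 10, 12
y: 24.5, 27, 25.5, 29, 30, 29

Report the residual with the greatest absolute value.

x=2: ŷ = 24 + 0.5·2 = 25; e = 24.5 − 25 = -0.5
x=4: ŷ = 24 + 0.5·4 = 26; e = 27 − 26 = 1
x=6: ŷ = 24 + 0.5·6 = 27; e = 25.5 − 27 = -1.5
x=8: ŷ = 24 + 0.5·8 = 28; e = 29 − 28 = 1
x=10: ŷ = 24 + 0.5·10 = 29; e = 30 − 29 = 1
x=12: ŷ = 24 + 0.5·12 = 30; e = 29 − 30 = -1
Largest |e| is 1.5 at x = 6, residual -1.5.

e = -1.5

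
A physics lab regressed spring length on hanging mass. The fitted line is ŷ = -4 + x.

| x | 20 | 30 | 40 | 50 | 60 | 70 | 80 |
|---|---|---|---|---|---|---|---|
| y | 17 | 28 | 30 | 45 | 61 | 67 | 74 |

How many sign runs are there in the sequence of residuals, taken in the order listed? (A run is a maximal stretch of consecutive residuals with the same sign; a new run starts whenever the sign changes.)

4 runs

x=20: ŷ = -4 + 20 = 16; e = 17 − 16 = 1
x=30: ŷ = -4 + 30 = 26; e = 28 − 26 = 2
x=40: ŷ = -4 + 40 = 36; e = 30 − 36 = -6
x=50: ŷ = -4 + 50 = 46; e = 45 − 46 = -1
x=60: ŷ = -4 + 60 = 56; e = 61 − 56 = 5
x=70: ŷ = -4 + 70 = 66; e = 67 − 66 = 1
x=80: ŷ = -4 + 80 = 76; e = 74 − 76 = -2
Signs: + + − − + + −
Runs: +×2, −×2, +×2, −×1 → 4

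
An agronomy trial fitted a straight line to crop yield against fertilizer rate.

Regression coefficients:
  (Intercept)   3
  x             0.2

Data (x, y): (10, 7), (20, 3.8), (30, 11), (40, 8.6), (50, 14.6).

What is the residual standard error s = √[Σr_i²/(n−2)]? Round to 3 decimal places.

x=10: ŷ = 3 + 0.2·10 = 5; r = 7 − 5 = 2
x=20: ŷ = 3 + 0.2·20 = 7; r = 3.8 − 7 = -3.2
x=30: ŷ = 3 + 0.2·30 = 9; r = 11 − 9 = 2
x=40: ŷ = 3 + 0.2·40 = 11; r = 8.6 − 11 = -2.4
x=50: ŷ = 3 + 0.2·50 = 13; r = 14.6 − 13 = 1.6
SSE = 4 + 10.24 + 4 + 5.76 + 2.56 = 26.56
s = √(26.56/3) = √8.85333 ≈ 2.975

s = 2.975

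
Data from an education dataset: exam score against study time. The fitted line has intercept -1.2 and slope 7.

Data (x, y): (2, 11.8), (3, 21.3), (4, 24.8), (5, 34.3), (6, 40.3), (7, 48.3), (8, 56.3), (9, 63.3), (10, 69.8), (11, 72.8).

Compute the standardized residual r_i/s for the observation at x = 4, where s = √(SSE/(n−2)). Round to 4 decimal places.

x=2: ŷ = -1.2 + 7·2 = 12.8; r = 11.8 − 12.8 = -1
x=3: ŷ = -1.2 + 7·3 = 19.8; r = 21.3 − 19.8 = 1.5
x=4: ŷ = -1.2 + 7·4 = 26.8; r = 24.8 − 26.8 = -2
x=5: ŷ = -1.2 + 7·5 = 33.8; r = 34.3 − 33.8 = 0.5
x=6: ŷ = -1.2 + 7·6 = 40.8; r = 40.3 − 40.8 = -0.5
x=7: ŷ = -1.2 + 7·7 = 47.8; r = 48.3 − 47.8 = 0.5
x=8: ŷ = -1.2 + 7·8 = 54.8; r = 56.3 − 54.8 = 1.5
x=9: ŷ = -1.2 + 7·9 = 61.8; r = 63.3 − 61.8 = 1.5
x=10: ŷ = -1.2 + 7·10 = 68.8; r = 69.8 − 68.8 = 1
x=11: ŷ = -1.2 + 7·11 = 75.8; r = 72.8 − 75.8 = -3
SSE = 1 + 2.25 + 4 + 0.25 + 0.25 + 0.25 + 2.25 + 2.25 + 1 + 9 = 22.5
s = √(22.5/8) = 1.67705
r/s = -2 / 1.67705 = -1.1926

-1.1926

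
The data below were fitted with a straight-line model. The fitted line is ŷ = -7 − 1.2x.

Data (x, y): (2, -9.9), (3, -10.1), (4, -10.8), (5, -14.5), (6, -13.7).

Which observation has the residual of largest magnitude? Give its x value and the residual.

x=2: ŷ = -7 − 1.2·2 = -9.4; e = -9.9 − (-9.4) = -0.5
x=3: ŷ = -7 − 1.2·3 = -10.6; e = -10.1 − (-10.6) = 0.5
x=4: ŷ = -7 − 1.2·4 = -11.8; e = -10.8 − (-11.8) = 1
x=5: ŷ = -7 − 1.2·5 = -13; e = -14.5 − (-13) = -1.5
x=6: ŷ = -7 − 1.2·6 = -14.2; e = -13.7 − (-14.2) = 0.5
Largest |e| is 1.5 at x = 5, residual -1.5.

x = 5, e = -1.5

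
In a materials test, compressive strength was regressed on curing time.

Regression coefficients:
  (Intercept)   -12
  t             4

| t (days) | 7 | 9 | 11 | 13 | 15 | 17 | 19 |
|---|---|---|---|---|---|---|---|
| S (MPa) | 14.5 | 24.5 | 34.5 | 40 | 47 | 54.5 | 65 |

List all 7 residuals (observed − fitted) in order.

t=7: ŷ = -12 + 4·7 = 16; e = 14.5 − 16 = -1.5
t=9: ŷ = -12 + 4·9 = 24; e = 24.5 − 24 = 0.5
t=11: ŷ = -12 + 4·11 = 32; e = 34.5 − 32 = 2.5
t=13: ŷ = -12 + 4·13 = 40; e = 40 − 40 = 0
t=15: ŷ = -12 + 4·15 = 48; e = 47 − 48 = -1
t=17: ŷ = -12 + 4·17 = 56; e = 54.5 − 56 = -1.5
t=19: ŷ = -12 + 4·19 = 64; e = 65 − 64 = 1

-1.5, 0.5, 2.5, 0, -1, -1.5, 1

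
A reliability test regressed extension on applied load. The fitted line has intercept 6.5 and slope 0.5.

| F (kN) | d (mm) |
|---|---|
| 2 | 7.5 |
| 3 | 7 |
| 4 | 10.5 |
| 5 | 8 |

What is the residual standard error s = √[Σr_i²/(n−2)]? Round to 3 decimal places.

F=2: ŷ = 6.5 + 0.5·2 = 7.5; r = 7.5 − 7.5 = 0
F=3: ŷ = 6.5 + 0.5·3 = 8; r = 7 − 8 = -1
F=4: ŷ = 6.5 + 0.5·4 = 8.5; r = 10.5 − 8.5 = 2
F=5: ŷ = 6.5 + 0.5·5 = 9; r = 8 − 9 = -1
SSE = 0 + 1 + 4 + 1 = 6
s = √(6/2) = √3 ≈ 1.732

s = 1.732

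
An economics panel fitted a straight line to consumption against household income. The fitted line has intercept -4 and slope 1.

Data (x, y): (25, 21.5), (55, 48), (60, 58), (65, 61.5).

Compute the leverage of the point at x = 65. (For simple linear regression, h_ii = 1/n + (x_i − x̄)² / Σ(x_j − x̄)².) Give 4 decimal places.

h = 0.4452

x̄ = (25 + 55 + 60 + 65)/4 = 51.25
Σ(x − x̄)² = 689.062 + 14.0625 + 76.5625 + 189.062 = 968.75
h = 1/4 + (13.75)²/968.75 = 0.25 + 0.195161 = 0.4452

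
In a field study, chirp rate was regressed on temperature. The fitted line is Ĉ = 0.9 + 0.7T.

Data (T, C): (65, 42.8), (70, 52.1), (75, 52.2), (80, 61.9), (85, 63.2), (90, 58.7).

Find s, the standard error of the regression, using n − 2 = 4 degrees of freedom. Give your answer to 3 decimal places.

T=65: Ĉ = 0.9 + 0.7·65 = 46.4; r = 42.8 − 46.4 = -3.6
T=70: Ĉ = 0.9 + 0.7·70 = 49.9; r = 52.1 − 49.9 = 2.2
T=75: Ĉ = 0.9 + 0.7·75 = 53.4; r = 52.2 − 53.4 = -1.2
T=80: Ĉ = 0.9 + 0.7·80 = 56.9; r = 61.9 − 56.9 = 5
T=85: Ĉ = 0.9 + 0.7·85 = 60.4; r = 63.2 − 60.4 = 2.8
T=90: Ĉ = 0.9 + 0.7·90 = 63.9; r = 58.7 − 63.9 = -5.2
SSE = 12.96 + 4.84 + 1.44 + 25 + 7.84 + 27.04 = 79.12
s = √(79.12/4) = √19.78 ≈ 4.447

s = 4.447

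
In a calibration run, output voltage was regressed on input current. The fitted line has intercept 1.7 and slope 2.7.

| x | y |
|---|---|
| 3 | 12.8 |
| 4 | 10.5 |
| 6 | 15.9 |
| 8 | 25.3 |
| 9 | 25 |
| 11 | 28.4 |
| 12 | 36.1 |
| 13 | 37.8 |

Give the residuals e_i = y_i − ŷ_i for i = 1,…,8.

x=3: ŷ = 1.7 + 2.7·3 = 9.8; e = 12.8 − 9.8 = 3
x=4: ŷ = 1.7 + 2.7·4 = 12.5; e = 10.5 − 12.5 = -2
x=6: ŷ = 1.7 + 2.7·6 = 17.9; e = 15.9 − 17.9 = -2
x=8: ŷ = 1.7 + 2.7·8 = 23.3; e = 25.3 − 23.3 = 2
x=9: ŷ = 1.7 + 2.7·9 = 26; e = 25 − 26 = -1
x=11: ŷ = 1.7 + 2.7·11 = 31.4; e = 28.4 − 31.4 = -3
x=12: ŷ = 1.7 + 2.7·12 = 34.1; e = 36.1 − 34.1 = 2
x=13: ŷ = 1.7 + 2.7·13 = 36.8; e = 37.8 − 36.8 = 1

3, -2, -2, 2, -1, -3, 2, 1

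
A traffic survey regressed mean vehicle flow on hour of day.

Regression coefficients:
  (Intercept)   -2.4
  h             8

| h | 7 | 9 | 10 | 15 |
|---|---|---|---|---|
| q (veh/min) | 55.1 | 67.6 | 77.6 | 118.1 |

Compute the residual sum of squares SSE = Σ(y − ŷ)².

SSE = 6.5

h=7: q̂ = -2.4 + 8·7 = 53.6; r = 55.1 − 53.6 = 1.5
h=9: q̂ = -2.4 + 8·9 = 69.6; r = 67.6 − 69.6 = -2
h=10: q̂ = -2.4 + 8·10 = 77.6; r = 77.6 − 77.6 = 0
h=15: q̂ = -2.4 + 8·15 = 117.6; r = 118.1 − 117.6 = 0.5
SSE = 2.25 + 4 + 0 + 0.25 = 6.5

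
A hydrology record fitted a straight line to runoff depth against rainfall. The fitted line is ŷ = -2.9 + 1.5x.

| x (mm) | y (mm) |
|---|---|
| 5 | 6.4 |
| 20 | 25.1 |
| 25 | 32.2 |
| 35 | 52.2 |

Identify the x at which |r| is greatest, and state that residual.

x=5: ŷ = -2.9 + 1.5·5 = 4.6; r = 6.4 − 4.6 = 1.8
x=20: ŷ = -2.9 + 1.5·20 = 27.1; r = 25.1 − 27.1 = -2
x=25: ŷ = -2.9 + 1.5·25 = 34.6; r = 32.2 − 34.6 = -2.4
x=35: ŷ = -2.9 + 1.5·35 = 49.6; r = 52.2 − 49.6 = 2.6
Largest |r| is 2.6 at x = 35, residual 2.6.

x = 35, r = 2.6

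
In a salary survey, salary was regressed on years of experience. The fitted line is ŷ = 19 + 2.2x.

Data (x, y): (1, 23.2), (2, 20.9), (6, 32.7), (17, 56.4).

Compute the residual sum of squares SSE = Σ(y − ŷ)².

SSE = 10.5

x=1: ŷ = 19 + 2.2·1 = 21.2; e = 23.2 − 21.2 = 2
x=2: ŷ = 19 + 2.2·2 = 23.4; e = 20.9 − 23.4 = -2.5
x=6: ŷ = 19 + 2.2·6 = 32.2; e = 32.7 − 32.2 = 0.5
x=17: ŷ = 19 + 2.2·17 = 56.4; e = 56.4 − 56.4 = 0
SSE = 4 + 6.25 + 0.25 + 0 = 10.5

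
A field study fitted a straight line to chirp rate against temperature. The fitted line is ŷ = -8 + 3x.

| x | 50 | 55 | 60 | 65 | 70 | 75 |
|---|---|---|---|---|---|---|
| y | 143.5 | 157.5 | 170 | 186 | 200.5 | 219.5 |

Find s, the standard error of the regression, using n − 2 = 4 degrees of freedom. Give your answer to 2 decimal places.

s = 2.00

x=50: ŷ = -8 + 3·50 = 142; e = 143.5 − 142 = 1.5
x=55: ŷ = -8 + 3·55 = 157; e = 157.5 − 157 = 0.5
x=60: ŷ = -8 + 3·60 = 172; e = 170 − 172 = -2
x=65: ŷ = -8 + 3·65 = 187; e = 186 − 187 = -1
x=70: ŷ = -8 + 3·70 = 202; e = 200.5 − 202 = -1.5
x=75: ŷ = -8 + 3·75 = 217; e = 219.5 − 217 = 2.5
SSE = 2.25 + 0.25 + 4 + 1 + 2.25 + 6.25 = 16
s = √(16/4) = √4 ≈ 2.00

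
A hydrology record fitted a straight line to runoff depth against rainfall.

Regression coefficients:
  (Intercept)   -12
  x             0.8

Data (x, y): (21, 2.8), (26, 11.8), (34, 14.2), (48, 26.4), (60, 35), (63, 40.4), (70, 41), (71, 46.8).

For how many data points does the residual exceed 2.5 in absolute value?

x=21: ŷ = -12 + 0.8·21 = 4.8; e = 2.8 − 4.8 = -2
x=26: ŷ = -12 + 0.8·26 = 8.8; e = 11.8 − 8.8 = 3
x=34: ŷ = -12 + 0.8·34 = 15.2; e = 14.2 − 15.2 = -1
x=48: ŷ = -12 + 0.8·48 = 26.4; e = 26.4 − 26.4 = 0
x=60: ŷ = -12 + 0.8·60 = 36; e = 35 − 36 = -1
x=63: ŷ = -12 + 0.8·63 = 38.4; e = 40.4 − 38.4 = 2
x=70: ŷ = -12 + 0.8·70 = 44; e = 41 − 44 = -3
x=71: ŷ = -12 + 0.8·71 = 44.8; e = 46.8 − 44.8 = 2
|e| > 2.5: x=26 (|e|=3), x=70 (|e|=3) → 2

2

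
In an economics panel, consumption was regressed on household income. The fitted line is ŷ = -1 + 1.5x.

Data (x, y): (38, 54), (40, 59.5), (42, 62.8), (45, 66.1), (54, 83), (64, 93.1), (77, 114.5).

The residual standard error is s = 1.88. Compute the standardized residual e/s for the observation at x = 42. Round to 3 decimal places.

ŷ = -1 + 1.5·42 = 62
e = 62.8 − 62 = 0.8
e/s = 0.8 / 1.88 = 0.426

0.426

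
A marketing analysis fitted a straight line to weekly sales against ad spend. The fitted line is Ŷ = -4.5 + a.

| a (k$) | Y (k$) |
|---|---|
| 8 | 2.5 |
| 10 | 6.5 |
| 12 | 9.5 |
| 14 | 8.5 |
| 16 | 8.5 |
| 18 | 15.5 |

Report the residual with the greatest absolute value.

r = -3

a=8: Ŷ = -4.5 + 8 = 3.5; r = 2.5 − 3.5 = -1
a=10: Ŷ = -4.5 + 10 = 5.5; r = 6.5 − 5.5 = 1
a=12: Ŷ = -4.5 + 12 = 7.5; r = 9.5 − 7.5 = 2
a=14: Ŷ = -4.5 + 14 = 9.5; r = 8.5 − 9.5 = -1
a=16: Ŷ = -4.5 + 16 = 11.5; r = 8.5 − 11.5 = -3
a=18: Ŷ = -4.5 + 18 = 13.5; r = 15.5 − 13.5 = 2
Largest |r| is 3 at a = 16, residual -3.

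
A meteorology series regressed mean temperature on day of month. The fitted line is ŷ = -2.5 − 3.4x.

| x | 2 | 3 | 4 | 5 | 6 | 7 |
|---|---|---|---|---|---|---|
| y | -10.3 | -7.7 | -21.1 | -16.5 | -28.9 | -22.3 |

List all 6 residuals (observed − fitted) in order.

x=2: ŷ = -2.5 − 3.4·2 = -9.3; r = -10.3 − (-9.3) = -1
x=3: ŷ = -2.5 − 3.4·3 = -12.7; r = -7.7 − (-12.7) = 5
x=4: ŷ = -2.5 − 3.4·4 = -16.1; r = -21.1 − (-16.1) = -5
x=5: ŷ = -2.5 − 3.4·5 = -19.5; r = -16.5 − (-19.5) = 3
x=6: ŷ = -2.5 − 3.4·6 = -22.9; r = -28.9 − (-22.9) = -6
x=7: ŷ = -2.5 − 3.4·7 = -26.3; r = -22.3 − (-26.3) = 4

-1, 5, -5, 3, -6, 4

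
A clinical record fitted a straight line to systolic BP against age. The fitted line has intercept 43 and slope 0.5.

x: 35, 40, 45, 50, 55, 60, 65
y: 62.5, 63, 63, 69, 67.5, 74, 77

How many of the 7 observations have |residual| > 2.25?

2

x=35: ŷ = 43 + 0.5·35 = 60.5; r = 62.5 − 60.5 = 2
x=40: ŷ = 43 + 0.5·40 = 63; r = 63 − 63 = 0
x=45: ŷ = 43 + 0.5·45 = 65.5; r = 63 − 65.5 = -2.5
x=50: ŷ = 43 + 0.5·50 = 68; r = 69 − 68 = 1
x=55: ŷ = 43 + 0.5·55 = 70.5; r = 67.5 − 70.5 = -3
x=60: ŷ = 43 + 0.5·60 = 73; r = 74 − 73 = 1
x=65: ŷ = 43 + 0.5·65 = 75.5; r = 77 − 75.5 = 1.5
|r| > 2.25: x=45 (|r|=2.5), x=55 (|r|=3) → 2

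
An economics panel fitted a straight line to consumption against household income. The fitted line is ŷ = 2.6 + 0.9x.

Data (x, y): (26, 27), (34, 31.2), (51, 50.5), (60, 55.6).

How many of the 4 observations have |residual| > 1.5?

x=26: ŷ = 2.6 + 0.9·26 = 26; r = 27 − 26 = 1
x=34: ŷ = 2.6 + 0.9·34 = 33.2; r = 31.2 − 33.2 = -2
x=51: ŷ = 2.6 + 0.9·51 = 48.5; r = 50.5 − 48.5 = 2
x=60: ŷ = 2.6 + 0.9·60 = 56.6; r = 55.6 − 56.6 = -1
|r| > 1.5: x=34 (|r|=2), x=51 (|r|=2) → 2

2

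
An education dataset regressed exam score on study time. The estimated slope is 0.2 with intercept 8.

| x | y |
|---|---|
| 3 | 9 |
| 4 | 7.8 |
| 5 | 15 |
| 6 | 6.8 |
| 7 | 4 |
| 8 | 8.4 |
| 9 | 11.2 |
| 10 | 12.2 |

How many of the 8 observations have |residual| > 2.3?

3

x=3: ŷ = 8 + 0.2·3 = 8.6; r = 9 − 8.6 = 0.4
x=4: ŷ = 8 + 0.2·4 = 8.8; r = 7.8 − 8.8 = -1
x=5: ŷ = 8 + 0.2·5 = 9; r = 15 − 9 = 6
x=6: ŷ = 8 + 0.2·6 = 9.2; r = 6.8 − 9.2 = -2.4
x=7: ŷ = 8 + 0.2·7 = 9.4; r = 4 − 9.4 = -5.4
x=8: ŷ = 8 + 0.2·8 = 9.6; r = 8.4 − 9.6 = -1.2
x=9: ŷ = 8 + 0.2·9 = 9.8; r = 11.2 − 9.8 = 1.4
x=10: ŷ = 8 + 0.2·10 = 10; r = 12.2 − 10 = 2.2
|r| > 2.3: x=5 (|r|=6), x=6 (|r|=2.4), x=7 (|r|=5.4) → 3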